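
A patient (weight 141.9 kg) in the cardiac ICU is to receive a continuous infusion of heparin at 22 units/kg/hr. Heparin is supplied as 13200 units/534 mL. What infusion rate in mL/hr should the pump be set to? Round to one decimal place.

Dose = 22 units/kg/hr × 141.9 kg = 3121.8 units/hr
Concentration = 13200 units ÷ 534 mL = 24.7191 units/mL
Rate = 3121.8 units/hr ÷ 24.7191 units/mL = 126.291 mL/hr

126.3 mL/hr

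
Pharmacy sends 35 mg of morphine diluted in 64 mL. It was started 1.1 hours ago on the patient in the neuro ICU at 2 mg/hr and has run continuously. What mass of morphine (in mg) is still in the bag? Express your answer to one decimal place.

Concentration = 35 mg ÷ 64 mL = 0.546875 mg/mL
Rate = 2 mg/hr ÷ 0.546875 mg/mL = 3.657143 mL/hr
Volume infused = 3.657143 mL/hr × 1.1 hr = 4.022857 mL
Volume remaining = 64 − 4.022857 = 59.97714 mL
Drug remaining = 59.97714 mL × 0.546875 mg/mL = 32.8 mg

32.8 mg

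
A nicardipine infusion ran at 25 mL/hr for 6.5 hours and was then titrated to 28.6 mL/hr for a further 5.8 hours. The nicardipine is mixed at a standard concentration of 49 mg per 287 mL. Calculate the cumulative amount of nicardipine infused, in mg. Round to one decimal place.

56.1 mg

Concentration = 49 mg ÷ 287 mL = 0.1707317 mg/mL
Stage 1: 25 mL/hr × 6.5 hr = 162.5 mL → 162.5 mL × 0.1707317 mg/mL = 27.7439 mg
Stage 2: 28.6 mL/hr × 5.8 hr = 165.88 mL → 165.88 mL × 0.1707317 mg/mL = 28.32098 mg
Total = 27.7439 + 28.32098 = 56.06488 mg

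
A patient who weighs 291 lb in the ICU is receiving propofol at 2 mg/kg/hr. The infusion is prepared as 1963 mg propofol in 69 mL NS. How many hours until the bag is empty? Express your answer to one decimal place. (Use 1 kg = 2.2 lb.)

Weight = 291 lb ÷ 2.2 lb/kg = 132.2727 kg
Dose = 2 mg/kg/hr × 132.2727 kg = 264.5455 mg/hr
Concentration = 1963 mg ÷ 69 mL = 28.44928 mg/mL
Rate = 264.5455 mg/hr ÷ 28.44928 mg/mL = 9.298847 mL/hr
Duration = 69 mL ÷ 9.298847 mL/hr = 7.420275 hr

7.4 hours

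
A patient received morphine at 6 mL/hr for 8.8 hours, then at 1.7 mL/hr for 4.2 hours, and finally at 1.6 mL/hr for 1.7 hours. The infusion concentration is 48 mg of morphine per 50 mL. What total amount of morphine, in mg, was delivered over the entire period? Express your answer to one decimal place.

Concentration = 48 mg ÷ 50 mL = 0.96 mg/mL
Stage 1: 6 mL/hr × 8.8 hr = 52.8 mL → 52.8 mL × 0.96 mg/mL = 50.688 mg
Stage 2: 1.7 mL/hr × 4.2 hr = 7.14 mL → 7.14 mL × 0.96 mg/mL = 6.8544 mg
Stage 3: 1.6 mL/hr × 1.7 hr = 2.72 mL → 2.72 mL × 0.96 mg/mL = 2.6112 mg
Total = 50.688 + 6.8544 + 2.6112 = 60.1536 mg

60.2 mg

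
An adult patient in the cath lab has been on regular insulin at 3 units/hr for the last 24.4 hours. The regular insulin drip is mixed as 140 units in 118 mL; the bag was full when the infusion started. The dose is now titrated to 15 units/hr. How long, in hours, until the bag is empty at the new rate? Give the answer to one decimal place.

Initial rate:
Concentration = 140 units ÷ 118 mL = 1.186441 units/mL
Rate = 3 units/hr ÷ 1.186441 units/mL = 2.528571 mL/hr
Volume infused so far = 2.528571 mL/hr × 24.4 hr = 61.69714 mL
Volume remaining = 118 − 61.69714 = 56.30286 mL
New rate:
Rate = 15 units/hr ÷ 1.186441 units/mL = 12.64286 mL/hr
Time remaining = 56.30286 mL ÷ 12.64286 mL/hr = 4.453333 hr

4.5 hours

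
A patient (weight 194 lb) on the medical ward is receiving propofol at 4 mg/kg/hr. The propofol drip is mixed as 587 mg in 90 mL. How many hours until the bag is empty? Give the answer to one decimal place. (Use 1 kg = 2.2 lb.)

1.7 hours

Weight = 194 lb ÷ 2.2 lb/kg = 88.18182 kg
Dose = 4 mg/kg/hr × 88.18182 kg = 352.7273 mg/hr
Concentration = 587 mg ÷ 90 mL = 6.522222 mg/mL
Rate = 352.7273 mg/hr ÷ 6.522222 mg/mL = 54.08084 mL/hr
Duration = 90 mL ÷ 54.08084 mL/hr = 1.664175 hr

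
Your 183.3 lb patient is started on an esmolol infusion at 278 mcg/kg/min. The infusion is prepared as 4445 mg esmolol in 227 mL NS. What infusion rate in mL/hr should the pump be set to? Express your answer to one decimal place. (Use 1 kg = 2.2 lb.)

71.0 mL/hr

Weight = 183.3 lb ÷ 2.2 lb/kg = 83.31818 kg
Dose = 278 mcg/kg/min × 83.31818 kg = 23162.45 mcg/min
23162.45 mcg/min × 60 min/hr = 1389747 mcg/hr
Concentration = 4445 mg ÷ 227 mL = 19.5815 mg/mL = 19581.5 mcg/mL
Rate = 1389747 mcg/hr ÷ 19581.5 mcg/mL = 70.97247 mL/hr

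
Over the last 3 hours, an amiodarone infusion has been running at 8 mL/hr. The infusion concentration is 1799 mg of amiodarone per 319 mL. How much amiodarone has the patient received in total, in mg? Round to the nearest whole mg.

Concentration = 1799 mg ÷ 319 mL = 5.639498 mg/mL
Drug rate = 8 mL/hr × 5.639498 mg/mL = 45.11599 mg/hr
Total = 45.11599 mg/hr × 3 hr = 135.348 mg

135 mg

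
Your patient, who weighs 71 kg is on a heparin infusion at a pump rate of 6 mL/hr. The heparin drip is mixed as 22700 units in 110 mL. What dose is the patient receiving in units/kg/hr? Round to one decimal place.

Concentration = 22700 units ÷ 110 mL = 206.3636 units/mL
Drug rate = 6 mL/hr × 206.3636 units/mL = 1238.182 units/hr
1238.182 units/hr ÷ 71 kg = 17.43918 units/kg/hr

17.4 units/kg/hr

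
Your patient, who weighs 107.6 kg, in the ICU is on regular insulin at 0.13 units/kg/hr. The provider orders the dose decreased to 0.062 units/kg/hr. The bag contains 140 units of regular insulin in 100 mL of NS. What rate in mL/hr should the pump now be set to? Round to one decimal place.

4.8 mL/hr

Dose = 0.062 units/kg/hr × 107.6 kg = 6.6712 units/hr
Concentration = 140 units ÷ 100 mL = 1.4 units/mL
Rate = 6.6712 units/hr ÷ 1.4 units/mL = 4.765143 mL/hr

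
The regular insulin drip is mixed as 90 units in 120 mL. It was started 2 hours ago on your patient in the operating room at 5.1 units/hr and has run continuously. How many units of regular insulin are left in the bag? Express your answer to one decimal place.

Concentration = 90 units ÷ 120 mL = 0.75 units/mL
Rate = 5.1 units/hr ÷ 0.75 units/mL = 6.8 mL/hr
Volume infused = 6.8 mL/hr × 2 hr = 13.6 mL
Volume remaining = 120 − 13.6 = 106.4 mL
Drug remaining = 106.4 mL × 0.75 units/mL = 79.8 units

79.8 units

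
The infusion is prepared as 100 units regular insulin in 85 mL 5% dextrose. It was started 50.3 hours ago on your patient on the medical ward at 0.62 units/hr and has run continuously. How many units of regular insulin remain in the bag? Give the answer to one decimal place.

68.8 units

Concentration = 100 units ÷ 85 mL = 1.176471 units/mL
Rate = 0.62 units/hr ÷ 1.176471 units/mL = 0.527 mL/hr
Volume infused = 0.527 mL/hr × 50.3 hr = 26.5081 mL
Volume remaining = 85 − 26.5081 = 58.4919 mL
Drug remaining = 58.4919 mL × 1.176471 units/mL = 68.814 units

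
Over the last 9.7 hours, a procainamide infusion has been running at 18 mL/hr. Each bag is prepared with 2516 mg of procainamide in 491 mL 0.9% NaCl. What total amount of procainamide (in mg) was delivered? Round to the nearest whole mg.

Concentration = 2516 mg ÷ 491 mL = 5.124236 mg/mL
Drug rate = 18 mL/hr × 5.124236 mg/mL = 92.23625 mg/hr
Total = 92.23625 mg/hr × 9.7 hr = 894.6916 mg

895 mg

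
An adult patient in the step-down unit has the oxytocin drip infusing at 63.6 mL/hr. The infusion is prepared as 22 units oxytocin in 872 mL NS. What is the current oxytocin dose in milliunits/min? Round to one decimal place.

Concentration = 22 units ÷ 872 mL = 0.02522936 units/mL = 25.22936 milliunits/mL
Drug rate = 63.6 mL/hr × 25.22936 milliunits/mL = 1604.587 milliunits/hr
1604.587 milliunits/hr ÷ 60 min/hr = 26.74312 milliunits/min

26.7 milliunits/min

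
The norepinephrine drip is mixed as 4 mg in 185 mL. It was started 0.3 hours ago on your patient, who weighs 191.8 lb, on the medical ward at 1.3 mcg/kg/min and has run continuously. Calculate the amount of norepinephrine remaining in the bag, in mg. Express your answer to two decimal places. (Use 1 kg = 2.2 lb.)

Weight = 191.8 lb ÷ 2.2 lb/kg = 87.18182 kg
Dose = 1.3 mcg/kg/min × 87.18182 kg = 113.3364 mcg/min
113.3364 mcg/min × 60 min/hr = 6800.182 mcg/hr
Concentration = 4 mg ÷ 185 mL = 0.02162162 mg/mL = 21.62162 mcg/mL
Rate = 6800.182 mcg/hr ÷ 21.62162 mcg/mL = 314.5084 mL/hr
Volume infused = 314.5084 mL/hr × 0.3 hr = 94.35252 mL
Volume remaining = 185 − 94.35252 = 90.64748 mL
Drug remaining = 90.64748 mL × 21.62162 mcg/mL = 1959.945 mcg = 1.959945 mg

1.96 mg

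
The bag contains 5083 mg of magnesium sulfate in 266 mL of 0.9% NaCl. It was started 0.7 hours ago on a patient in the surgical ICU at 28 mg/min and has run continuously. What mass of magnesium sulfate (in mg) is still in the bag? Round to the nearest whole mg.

28 mg/min × 60 min/hr = 1680 mg/hr
Concentration = 5083 mg ÷ 266 mL = 19.10902 mg/mL
Rate = 1680 mg/hr ÷ 19.10902 mg/mL = 87.91658 mL/hr
Volume infused = 87.91658 mL/hr × 0.7 hr = 61.54161 mL
Volume remaining = 266 − 61.54161 = 204.4584 mL
Drug remaining = 204.4584 mL × 19.10902 mg/mL = 3907 mg

3907 mg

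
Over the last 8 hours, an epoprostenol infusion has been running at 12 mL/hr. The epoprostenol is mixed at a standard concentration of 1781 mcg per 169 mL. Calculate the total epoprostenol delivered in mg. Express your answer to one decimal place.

Concentration = 1781 mcg ÷ 169 mL = 10.53846 mcg/mL = 10538.46 ng/mL
Drug rate = 12 mL/hr × 10538.46 ng/mL = 126461.5 ng/hr
Total = 126461.5 ng/hr × 8 hr = 1011692 ng = 1.011692 mg

1.0 mg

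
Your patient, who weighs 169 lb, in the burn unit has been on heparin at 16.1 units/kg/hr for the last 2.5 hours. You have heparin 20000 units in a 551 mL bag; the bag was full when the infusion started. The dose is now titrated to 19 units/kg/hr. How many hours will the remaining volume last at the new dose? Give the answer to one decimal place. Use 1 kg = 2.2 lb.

Initial rate:
Weight = 169 lb ÷ 2.2 lb/kg = 76.81818 kg
Dose = 16.1 units/kg/hr × 76.81818 kg = 1236.773 units/hr
Concentration = 20000 units ÷ 551 mL = 36.29764 units/mL
Rate = 1236.773 units/hr ÷ 36.29764 units/mL = 34.07309 mL/hr
Volume infused so far = 34.07309 mL/hr × 2.5 hr = 85.18272 mL
Volume remaining = 551 − 85.18272 = 465.8173 mL
New rate:
Dose = 19 units/kg/hr × 76.81818 kg = 1459.545 units/hr
Rate = 1459.545 units/hr ÷ 36.29764 units/mL = 40.21048 mL/hr
Time remaining = 465.8173 mL ÷ 40.21048 mL/hr = 11.58448 hr

11.6 hours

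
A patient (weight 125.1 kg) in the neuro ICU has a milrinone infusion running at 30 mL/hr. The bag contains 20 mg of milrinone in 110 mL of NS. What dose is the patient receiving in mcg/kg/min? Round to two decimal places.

0.73 mcg/kg/min

Concentration = 20 mg ÷ 110 mL = 0.1818182 mg/mL = 181.8182 mcg/mL
Drug rate = 30 mL/hr × 181.8182 mcg/mL = 5454.545 mcg/hr
5454.545 mcg/hr ÷ 60 min/hr = 90.90909 mcg/min
90.90909 mcg/min ÷ 125.1 kg = 0.7266914 mcg/kg/min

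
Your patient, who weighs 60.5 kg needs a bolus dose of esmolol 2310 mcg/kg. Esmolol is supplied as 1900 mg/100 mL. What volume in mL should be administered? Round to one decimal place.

Dose = 2310 mcg/kg × 60.5 kg = 139755 mcg
Concentration = 1900 mg ÷ 100 mL = 19 mg/mL = 19000 mcg/mL
Volume = 139755 mcg ÷ 19000 mcg/mL = 7.355526 mL

7.4 mL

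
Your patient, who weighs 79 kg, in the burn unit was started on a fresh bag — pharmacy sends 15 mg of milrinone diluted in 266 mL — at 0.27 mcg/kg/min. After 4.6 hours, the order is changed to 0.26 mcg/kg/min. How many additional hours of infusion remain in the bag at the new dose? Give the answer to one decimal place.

7.4 hours

Initial rate:
Dose = 0.27 mcg/kg/min × 79 kg = 21.33 mcg/min
21.33 mcg/min × 60 min/hr = 1279.8 mcg/hr
Concentration = 15 mg ÷ 266 mL = 0.05639098 mg/mL = 56.39098 mcg/mL
Rate = 1279.8 mcg/hr ÷ 56.39098 mcg/mL = 22.69512 mL/hr
Volume infused so far = 22.69512 mL/hr × 4.6 hr = 104.3976 mL
Volume remaining = 266 − 104.3976 = 161.6024 mL
New rate:
Dose = 0.26 mcg/kg/min × 79 kg = 20.54 mcg/min
20.54 mcg/min × 60 min/hr = 1232.4 mcg/hr
Rate = 1232.4 mcg/hr ÷ 56.39098 mcg/mL = 21.85456 mL/hr
Time remaining = 161.6024 mL ÷ 21.85456 mL/hr = 7.39445 hr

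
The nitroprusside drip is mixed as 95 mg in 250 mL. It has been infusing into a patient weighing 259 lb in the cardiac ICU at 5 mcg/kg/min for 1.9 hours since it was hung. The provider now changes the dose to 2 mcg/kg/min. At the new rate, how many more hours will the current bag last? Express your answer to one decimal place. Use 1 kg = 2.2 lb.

2.0 hours

Initial rate:
Weight = 259 lb ÷ 2.2 lb/kg = 117.7273 kg
Dose = 5 mcg/kg/min × 117.7273 kg = 588.6364 mcg/min
588.6364 mcg/min × 60 min/hr = 35318.18 mcg/hr
Concentration = 95 mg ÷ 250 mL = 0.38 mg/mL = 380 mcg/mL
Rate = 35318.18 mcg/hr ÷ 380 mcg/mL = 92.94258 mL/hr
Volume infused so far = 92.94258 mL/hr × 1.9 hr = 176.5909 mL
Volume remaining = 250 − 176.5909 = 73.40909 mL
New rate:
Dose = 2 mcg/kg/min × 117.7273 kg = 235.4545 mcg/min
235.4545 mcg/min × 60 min/hr = 14127.27 mcg/hr
Rate = 14127.27 mcg/hr ÷ 380 mcg/mL = 37.17703 mL/hr
Time remaining = 73.40909 mL ÷ 37.17703 mL/hr = 1.974582 hr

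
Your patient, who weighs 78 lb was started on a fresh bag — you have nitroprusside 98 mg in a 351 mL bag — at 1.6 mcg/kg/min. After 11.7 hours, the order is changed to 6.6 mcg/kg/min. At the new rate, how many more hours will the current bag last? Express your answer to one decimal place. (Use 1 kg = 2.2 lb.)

Initial rate:
Weight = 78 lb ÷ 2.2 lb/kg = 35.45455 kg
Dose = 1.6 mcg/kg/min × 35.45455 kg = 56.72727 mcg/min
56.72727 mcg/min × 60 min/hr = 3403.636 mcg/hr
Concentration = 98 mg ÷ 351 mL = 0.2792023 mg/mL = 279.2023 mcg/mL
Rate = 3403.636 mcg/hr ÷ 279.2023 mcg/mL = 12.19058 mL/hr
Volume infused so far = 12.19058 mL/hr × 11.7 hr = 142.6297 mL
Volume remaining = 351 − 142.6297 = 208.3703 mL
New rate:
Dose = 6.6 mcg/kg/min × 35.45455 kg = 234 mcg/min
234 mcg/min × 60 min/hr = 14040 mcg/hr
Rate = 14040 mcg/hr ÷ 279.2023 mcg/mL = 50.28612 mL/hr
Time remaining = 208.3703 mL ÷ 50.28612 mL/hr = 4.143693 hr

4.1 hours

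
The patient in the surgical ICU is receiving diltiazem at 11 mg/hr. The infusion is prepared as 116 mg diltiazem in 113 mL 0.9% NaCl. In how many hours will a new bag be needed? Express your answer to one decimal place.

10.5 hours

Concentration = 116 mg ÷ 113 mL = 1.026549 mg/mL
Rate = 11 mg/hr ÷ 1.026549 mg/mL = 10.71552 mL/hr
Duration = 113 mL ÷ 10.71552 mL/hr = 10.54545 hr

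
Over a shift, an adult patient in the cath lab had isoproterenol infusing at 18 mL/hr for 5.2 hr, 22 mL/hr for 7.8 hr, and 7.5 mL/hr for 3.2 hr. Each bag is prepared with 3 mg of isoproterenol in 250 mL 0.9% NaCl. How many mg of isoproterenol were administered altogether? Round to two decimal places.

3.47 mg

Concentration = 3 mg ÷ 250 mL = 0.012 mg/mL
Stage 1: 18 mL/hr × 5.2 hr = 93.6 mL → 93.6 mL × 0.012 mg/mL = 1.1232 mg
Stage 2: 22 mL/hr × 7.8 hr = 171.6 mL → 171.6 mL × 0.012 mg/mL = 2.0592 mg
Stage 3: 7.5 mL/hr × 3.2 hr = 24 mL → 24 mL × 0.012 mg/mL = 0.288 mg
Total = 1.1232 + 2.0592 + 0.288 = 3.4704 mg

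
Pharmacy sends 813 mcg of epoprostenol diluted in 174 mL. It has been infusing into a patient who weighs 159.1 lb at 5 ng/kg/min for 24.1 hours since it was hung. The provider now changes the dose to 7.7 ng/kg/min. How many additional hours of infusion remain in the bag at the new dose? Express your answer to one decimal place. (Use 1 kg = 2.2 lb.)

Initial rate:
Weight = 159.1 lb ÷ 2.2 lb/kg = 72.31818 kg
Dose = 5 ng/kg/min × 72.31818 kg = 361.5909 ng/min
361.5909 ng/min × 60 min/hr = 21695.45 ng/hr
Concentration = 813 mcg ÷ 174 mL = 4.672414 mcg/mL = 4672.414 ng/mL
Rate = 21695.45 ng/hr ÷ 4672.414 ng/mL = 4.643308 mL/hr
Volume infused so far = 4.643308 mL/hr × 24.1 hr = 111.9037 mL
Volume remaining = 174 − 111.9037 = 62.09629 mL
New rate:
Dose = 7.7 ng/kg/min × 72.31818 kg = 556.85 ng/min
556.85 ng/min × 60 min/hr = 33411 ng/hr
Rate = 33411 ng/hr ÷ 4672.414 ng/mL = 7.150694 mL/hr
Time remaining = 62.09629 mL ÷ 7.150694 mL/hr = 8.683953 hr

8.7 hours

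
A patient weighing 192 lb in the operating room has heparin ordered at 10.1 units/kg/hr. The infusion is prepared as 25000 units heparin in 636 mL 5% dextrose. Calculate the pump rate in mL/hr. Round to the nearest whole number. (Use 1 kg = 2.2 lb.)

Weight = 192 lb ÷ 2.2 lb/kg = 87.27273 kg
Dose = 10.1 units/kg/hr × 87.27273 kg = 881.4545 units/hr
Concentration = 25000 units ÷ 636 mL = 39.30818 units/mL
Rate = 881.4545 units/hr ÷ 39.30818 units/mL = 22.4242 mL/hr

22 mL/hr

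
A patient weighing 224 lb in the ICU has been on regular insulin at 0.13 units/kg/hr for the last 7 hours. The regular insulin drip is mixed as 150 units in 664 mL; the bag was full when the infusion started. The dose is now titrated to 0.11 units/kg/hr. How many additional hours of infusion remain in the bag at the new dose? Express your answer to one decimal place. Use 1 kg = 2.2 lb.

Initial rate:
Weight = 224 lb ÷ 2.2 lb/kg = 101.8182 kg
Dose = 0.13 units/kg/hr × 101.8182 kg = 13.23636 units/hr
Concentration = 150 units ÷ 664 mL = 0.2259036 units/mL
Rate = 13.23636 units/hr ÷ 0.2259036 units/mL = 58.59297 mL/hr
Volume infused so far = 58.59297 mL/hr × 7 hr = 410.1508 mL
Volume remaining = 664 − 410.1508 = 253.8492 mL
New rate:
Dose = 0.11 units/kg/hr × 101.8182 kg = 11.2 units/hr
Rate = 11.2 units/hr ÷ 0.2259036 units/mL = 49.57867 mL/hr
Time remaining = 253.8492 mL ÷ 49.57867 mL/hr = 5.12013 hr

5.1 hours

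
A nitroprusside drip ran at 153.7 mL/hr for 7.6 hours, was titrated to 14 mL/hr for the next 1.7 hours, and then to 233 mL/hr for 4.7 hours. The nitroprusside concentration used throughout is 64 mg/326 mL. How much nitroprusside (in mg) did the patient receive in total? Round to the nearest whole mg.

449 mg

Concentration = 64 mg ÷ 326 mL = 0.196319 mg/mL
Stage 1: 153.7 mL/hr × 7.6 hr = 1168.12 mL → 1168.12 mL × 0.196319 mg/mL = 229.3242 mg
Stage 2: 14 mL/hr × 1.7 hr = 23.8 mL → 23.8 mL × 0.196319 mg/mL = 4.672393 mg
Stage 3: 233 mL/hr × 4.7 hr = 1095.1 mL → 1095.1 mL × 0.196319 mg/mL = 214.989 mg
Total = 229.3242 + 4.672393 + 214.989 = 448.9855 mg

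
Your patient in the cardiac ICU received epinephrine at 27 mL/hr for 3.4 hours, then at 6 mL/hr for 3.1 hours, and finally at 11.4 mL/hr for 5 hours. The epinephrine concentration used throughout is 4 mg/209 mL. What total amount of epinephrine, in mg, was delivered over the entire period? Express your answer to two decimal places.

3.20 mg

Concentration = 4 mg ÷ 209 mL = 0.01913876 mg/mL
Stage 1: 27 mL/hr × 3.4 hr = 91.8 mL → 91.8 mL × 0.01913876 mg/mL = 1.756938 mg
Stage 2: 6 mL/hr × 3.1 hr = 18.6 mL → 18.6 mL × 0.01913876 mg/mL = 0.3559809 mg
Stage 3: 11.4 mL/hr × 5 hr = 57 mL → 57 mL × 0.01913876 mg/mL = 1.090909 mg
Total = 1.756938 + 0.3559809 + 1.090909 = 3.203828 mg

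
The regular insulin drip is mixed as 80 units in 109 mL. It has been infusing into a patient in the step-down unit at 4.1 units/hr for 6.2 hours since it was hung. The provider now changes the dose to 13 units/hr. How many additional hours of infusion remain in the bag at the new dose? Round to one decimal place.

Initial rate:
Concentration = 80 units ÷ 109 mL = 0.733945 units/mL
Rate = 4.1 units/hr ÷ 0.733945 units/mL = 5.58625 mL/hr
Volume infused so far = 5.58625 mL/hr × 6.2 hr = 34.63475 mL
Volume remaining = 109 − 34.63475 = 74.36525 mL
New rate:
Rate = 13 units/hr ÷ 0.733945 units/mL = 17.7125 mL/hr
Time remaining = 74.36525 mL ÷ 17.7125 mL/hr = 4.198462 hr

4.2 hours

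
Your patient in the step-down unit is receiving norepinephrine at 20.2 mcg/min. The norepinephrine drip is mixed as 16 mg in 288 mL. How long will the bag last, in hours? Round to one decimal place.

13.2 hours

20.2 mcg/min × 60 min/hr = 1212 mcg/hr
Concentration = 16 mg ÷ 288 mL = 0.05555556 mg/mL = 55.55556 mcg/mL
Rate = 1212 mcg/hr ÷ 55.55556 mcg/mL = 21.816 mL/hr
Duration = 288 mL ÷ 21.816 mL/hr = 13.20132 hr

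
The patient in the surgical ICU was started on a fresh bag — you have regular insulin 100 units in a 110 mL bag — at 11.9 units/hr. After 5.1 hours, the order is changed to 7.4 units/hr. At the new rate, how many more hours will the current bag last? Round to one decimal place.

Initial rate:
Concentration = 100 units ÷ 110 mL = 0.9090909 units/mL
Rate = 11.9 units/hr ÷ 0.9090909 units/mL = 13.09 mL/hr
Volume infused so far = 13.09 mL/hr × 5.1 hr = 66.759 mL
Volume remaining = 110 − 66.759 = 43.241 mL
New rate:
Rate = 7.4 units/hr ÷ 0.9090909 units/mL = 8.14 mL/hr
Time remaining = 43.241 mL ÷ 8.14 mL/hr = 5.312162 hr

5.3 hours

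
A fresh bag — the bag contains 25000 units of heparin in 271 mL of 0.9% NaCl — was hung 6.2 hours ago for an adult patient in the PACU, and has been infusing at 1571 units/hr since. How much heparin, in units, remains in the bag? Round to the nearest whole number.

15260 units

Concentration = 25000 units ÷ 271 mL = 92.25092 units/mL
Rate = 1571 units/hr ÷ 92.25092 units/mL = 17.02964 mL/hr
Volume infused = 17.02964 mL/hr × 6.2 hr = 105.5838 mL
Volume remaining = 271 − 105.5838 = 165.4162 mL
Drug remaining = 165.4162 mL × 92.25092 units/mL = 15259.8 units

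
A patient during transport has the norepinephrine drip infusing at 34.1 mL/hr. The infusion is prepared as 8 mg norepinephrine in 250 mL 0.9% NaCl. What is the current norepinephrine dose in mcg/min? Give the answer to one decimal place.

18.2 mcg/min

Concentration = 8 mg ÷ 250 mL = 0.032 mg/mL = 32 mcg/mL
Drug rate = 34.1 mL/hr × 32 mcg/mL = 1091.2 mcg/hr
1091.2 mcg/hr ÷ 60 min/hr = 18.18667 mcg/min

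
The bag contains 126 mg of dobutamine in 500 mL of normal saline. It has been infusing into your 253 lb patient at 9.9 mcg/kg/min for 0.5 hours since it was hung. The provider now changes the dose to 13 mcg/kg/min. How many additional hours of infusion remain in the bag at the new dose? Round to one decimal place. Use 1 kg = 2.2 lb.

Initial rate:
Weight = 253 lb ÷ 2.2 lb/kg = 115 kg
Dose = 9.9 mcg/kg/min × 115 kg = 1138.5 mcg/min
1138.5 mcg/min × 60 min/hr = 68310 mcg/hr
Concentration = 126 mg ÷ 500 mL = 0.252 mg/mL = 252 mcg/mL
Rate = 68310 mcg/hr ÷ 252 mcg/mL = 271.0714 mL/hr
Volume infused so far = 271.0714 mL/hr × 0.5 hr = 135.5357 mL
Volume remaining = 500 − 135.5357 = 364.4643 mL
New rate:
Dose = 13 mcg/kg/min × 115 kg = 1495 mcg/min
1495 mcg/min × 60 min/hr = 89700 mcg/hr
Rate = 89700 mcg/hr ÷ 252 mcg/mL = 355.9524 mL/hr
Time remaining = 364.4643 mL ÷ 355.9524 mL/hr = 1.023913 hr

1.0 hours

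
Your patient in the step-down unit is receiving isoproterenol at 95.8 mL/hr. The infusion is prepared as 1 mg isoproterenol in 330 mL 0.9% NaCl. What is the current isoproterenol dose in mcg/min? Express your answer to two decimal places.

4.84 mcg/min

Concentration = 1 mg ÷ 330 mL = 0.003030303 mg/mL = 3.030303 mcg/mL
Drug rate = 95.8 mL/hr × 3.030303 mcg/mL = 290.303 mcg/hr
290.303 mcg/hr ÷ 60 min/hr = 4.838384 mcg/min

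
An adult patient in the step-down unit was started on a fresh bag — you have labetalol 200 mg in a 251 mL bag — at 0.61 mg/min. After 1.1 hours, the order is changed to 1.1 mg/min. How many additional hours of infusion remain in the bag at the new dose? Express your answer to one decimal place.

Initial rate:
0.61 mg/min × 60 min/hr = 36.6 mg/hr
Concentration = 200 mg ÷ 251 mL = 0.7968127 mg/mL
Rate = 36.6 mg/hr ÷ 0.7968127 mg/mL = 45.933 mL/hr
Volume infused so far = 45.933 mL/hr × 1.1 hr = 50.5263 mL
Volume remaining = 251 − 50.5263 = 200.4737 mL
New rate:
1.1 mg/min × 60 min/hr = 66 mg/hr
Rate = 66 mg/hr ÷ 0.7968127 mg/mL = 82.83 mL/hr
Time remaining = 200.4737 mL ÷ 82.83 mL/hr = 2.420303 hr

2.4 hours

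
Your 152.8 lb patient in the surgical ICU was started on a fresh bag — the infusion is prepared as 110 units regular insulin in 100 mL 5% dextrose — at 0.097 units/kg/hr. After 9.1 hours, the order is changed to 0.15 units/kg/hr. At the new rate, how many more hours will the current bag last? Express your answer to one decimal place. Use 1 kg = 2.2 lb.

Initial rate:
Weight = 152.8 lb ÷ 2.2 lb/kg = 69.45455 kg
Dose = 0.097 units/kg/hr × 69.45455 kg = 6.737091 units/hr
Concentration = 110 units ÷ 100 mL = 1.1 units/mL
Rate = 6.737091 units/hr ÷ 1.1 units/mL = 6.124628 mL/hr
Volume infused so far = 6.124628 mL/hr × 9.1 hr = 55.73412 mL
Volume remaining = 100 − 55.73412 = 44.26588 mL
New rate:
Dose = 0.15 units/kg/hr × 69.45455 kg = 10.41818 units/hr
Rate = 10.41818 units/hr ÷ 1.1 units/mL = 9.471074 mL/hr
Time remaining = 44.26588 mL ÷ 9.471074 mL/hr = 4.673798 hr

4.7 hours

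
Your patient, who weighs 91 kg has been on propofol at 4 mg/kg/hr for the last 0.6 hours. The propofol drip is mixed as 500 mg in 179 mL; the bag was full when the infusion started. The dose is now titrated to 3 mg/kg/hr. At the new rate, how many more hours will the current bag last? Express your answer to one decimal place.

1.0 hours

Initial rate:
Dose = 4 mg/kg/hr × 91 kg = 364 mg/hr
Concentration = 500 mg ÷ 179 mL = 2.793296 mg/mL
Rate = 364 mg/hr ÷ 2.793296 mg/mL = 130.312 mL/hr
Volume infused so far = 130.312 mL/hr × 0.6 hr = 78.1872 mL
Volume remaining = 179 − 78.1872 = 100.8128 mL
New rate:
Dose = 3 mg/kg/hr × 91 kg = 273 mg/hr
Rate = 273 mg/hr ÷ 2.793296 mg/mL = 97.734 mL/hr
Time remaining = 100.8128 mL ÷ 97.734 mL/hr = 1.031502 hr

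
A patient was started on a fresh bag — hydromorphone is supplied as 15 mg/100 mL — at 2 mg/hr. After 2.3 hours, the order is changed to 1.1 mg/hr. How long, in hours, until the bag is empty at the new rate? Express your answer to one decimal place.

Initial rate:
Concentration = 15 mg ÷ 100 mL = 0.15 mg/mL
Rate = 2 mg/hr ÷ 0.15 mg/mL = 13.33333 mL/hr
Volume infused so far = 13.33333 mL/hr × 2.3 hr = 30.66667 mL
Volume remaining = 100 − 30.66667 = 69.33333 mL
New rate:
Rate = 1.1 mg/hr ÷ 0.15 mg/mL = 7.333333 mL/hr
Time remaining = 69.33333 mL ÷ 7.333333 mL/hr = 9.454545 hr

9.5 hours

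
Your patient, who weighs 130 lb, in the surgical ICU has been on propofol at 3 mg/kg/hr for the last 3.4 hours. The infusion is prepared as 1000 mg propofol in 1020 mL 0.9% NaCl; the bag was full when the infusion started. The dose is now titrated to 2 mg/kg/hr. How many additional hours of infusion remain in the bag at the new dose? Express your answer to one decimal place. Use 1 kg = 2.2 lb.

3.4 hours

Initial rate:
Weight = 130 lb ÷ 2.2 lb/kg = 59.09091 kg
Dose = 3 mg/kg/hr × 59.09091 kg = 177.2727 mg/hr
Concentration = 1000 mg ÷ 1020 mL = 0.9803922 mg/mL
Rate = 177.2727 mg/hr ÷ 0.9803922 mg/mL = 180.8182 mL/hr
Volume infused so far = 180.8182 mL/hr × 3.4 hr = 614.7818 mL
Volume remaining = 1020 − 614.7818 = 405.2182 mL
New rate:
Dose = 2 mg/kg/hr × 59.09091 kg = 118.1818 mg/hr
Rate = 118.1818 mg/hr ÷ 0.9803922 mg/mL = 120.5455 mL/hr
Time remaining = 405.2182 mL ÷ 120.5455 mL/hr = 3.361538 hr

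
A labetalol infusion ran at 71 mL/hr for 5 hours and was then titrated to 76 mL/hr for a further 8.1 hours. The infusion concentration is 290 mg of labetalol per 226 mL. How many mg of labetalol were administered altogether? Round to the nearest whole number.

Concentration = 290 mg ÷ 226 mL = 1.283186 mg/mL
Stage 1: 71 mL/hr × 5 hr = 355 mL → 355 mL × 1.283186 mg/mL = 455.531 mg
Stage 2: 76 mL/hr × 8.1 hr = 615.6 mL → 615.6 mL × 1.283186 mg/mL = 789.9292 mg
Total = 455.531 + 789.9292 = 1245.46 mg

1245 mg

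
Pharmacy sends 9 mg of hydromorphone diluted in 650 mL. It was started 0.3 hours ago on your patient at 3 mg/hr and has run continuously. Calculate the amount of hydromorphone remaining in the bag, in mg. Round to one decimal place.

Concentration = 9 mg ÷ 650 mL = 0.01384615 mg/mL
Rate = 3 mg/hr ÷ 0.01384615 mg/mL = 216.6667 mL/hr
Volume infused = 216.6667 mL/hr × 0.3 hr = 65 mL
Volume remaining = 650 − 65 = 585 mL
Drug remaining = 585 mL × 0.01384615 mg/mL = 8.1 mg

8.1 mg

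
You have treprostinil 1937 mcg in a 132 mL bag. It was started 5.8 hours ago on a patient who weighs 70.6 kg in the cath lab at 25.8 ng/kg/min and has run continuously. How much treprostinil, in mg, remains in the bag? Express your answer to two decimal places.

1.30 mg

Dose = 25.8 ng/kg/min × 70.6 kg = 1821.48 ng/min
1821.48 ng/min × 60 min/hr = 109288.8 ng/hr
Concentration = 1937 mcg ÷ 132 mL = 14.67424 mcg/mL = 14674.24 ng/mL
Rate = 109288.8 ng/hr ÷ 14674.24 ng/mL = 7.447662 mL/hr
Volume infused = 7.447662 mL/hr × 5.8 hr = 43.19644 mL
Volume remaining = 132 − 43.19644 = 88.80356 mL
Drug remaining = 88.80356 mL × 14674.24 ng/mL = 1303125 ng = 1.303125 mg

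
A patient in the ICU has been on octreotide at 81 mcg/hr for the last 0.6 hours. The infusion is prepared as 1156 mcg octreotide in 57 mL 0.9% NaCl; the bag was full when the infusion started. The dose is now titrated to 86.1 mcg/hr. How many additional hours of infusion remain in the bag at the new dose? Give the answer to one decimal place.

12.9 hours

Initial rate:
Concentration = 1156 mcg ÷ 57 mL = 20.2807 mcg/mL
Rate = 81 mcg/hr ÷ 20.2807 mcg/mL = 3.993945 mL/hr
Volume infused so far = 3.993945 mL/hr × 0.6 hr = 2.396367 mL
Volume remaining = 57 − 2.396367 = 54.60363 mL
New rate:
Rate = 86.1 mcg/hr ÷ 20.2807 mcg/mL = 4.245415 mL/hr
Time remaining = 54.60363 mL ÷ 4.245415 mL/hr = 12.86179 hr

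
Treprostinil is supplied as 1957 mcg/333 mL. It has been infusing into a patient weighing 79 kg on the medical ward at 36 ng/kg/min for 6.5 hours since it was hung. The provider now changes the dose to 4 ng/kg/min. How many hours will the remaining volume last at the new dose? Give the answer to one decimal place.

44.7 hours

Initial rate:
Dose = 36 ng/kg/min × 79 kg = 2844 ng/min
2844 ng/min × 60 min/hr = 170640 ng/hr
Concentration = 1957 mcg ÷ 333 mL = 5.876877 mcg/mL = 5876.877 ng/mL
Rate = 170640 ng/hr ÷ 5876.877 ng/mL = 29.03583 mL/hr
Volume infused so far = 29.03583 mL/hr × 6.5 hr = 188.7329 mL
Volume remaining = 333 − 188.7329 = 144.2671 mL
New rate:
Dose = 4 ng/kg/min × 79 kg = 316 ng/min
316 ng/min × 60 min/hr = 18960 ng/hr
Rate = 18960 ng/hr ÷ 5876.877 ng/mL = 3.226203 mL/hr
Time remaining = 144.2671 mL ÷ 3.226203 mL/hr = 44.7173 hr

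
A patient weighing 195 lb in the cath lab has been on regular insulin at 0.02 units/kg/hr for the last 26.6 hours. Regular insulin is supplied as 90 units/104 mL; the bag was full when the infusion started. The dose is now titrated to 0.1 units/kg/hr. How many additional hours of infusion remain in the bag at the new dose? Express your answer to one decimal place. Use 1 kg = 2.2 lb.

Initial rate:
Weight = 195 lb ÷ 2.2 lb/kg = 88.63636 kg
Dose = 0.02 units/kg/hr × 88.63636 kg = 1.772727 units/hr
Concentration = 90 units ÷ 104 mL = 0.8653846 units/mL
Rate = 1.772727 units/hr ÷ 0.8653846 units/mL = 2.048485 mL/hr
Volume infused so far = 2.048485 mL/hr × 26.6 hr = 54.4897 mL
Volume remaining = 104 − 54.4897 = 49.5103 mL
New rate:
Dose = 0.1 units/kg/hr × 88.63636 kg = 8.863636 units/hr
Rate = 8.863636 units/hr ÷ 0.8653846 units/mL = 10.24242 mL/hr
Time remaining = 49.5103 mL ÷ 10.24242 mL/hr = 4.833846 hr

4.8 hours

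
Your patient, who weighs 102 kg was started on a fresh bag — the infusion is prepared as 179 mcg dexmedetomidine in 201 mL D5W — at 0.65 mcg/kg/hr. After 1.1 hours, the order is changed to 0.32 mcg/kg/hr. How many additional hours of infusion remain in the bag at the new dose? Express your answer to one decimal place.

3.2 hours

Initial rate:
Dose = 0.65 mcg/kg/hr × 102 kg = 66.3 mcg/hr
Concentration = 179 mcg ÷ 201 mL = 0.8905473 mcg/mL
Rate = 66.3 mcg/hr ÷ 0.8905473 mcg/mL = 74.4486 mL/hr
Volume infused so far = 74.4486 mL/hr × 1.1 hr = 81.89346 mL
Volume remaining = 201 − 81.89346 = 119.1065 mL
New rate:
Dose = 0.32 mcg/kg/hr × 102 kg = 32.64 mcg/hr
Rate = 32.64 mcg/hr ÷ 0.8905473 mcg/mL = 36.65162 mL/hr
Time remaining = 119.1065 mL ÷ 36.65162 mL/hr = 3.249694 hr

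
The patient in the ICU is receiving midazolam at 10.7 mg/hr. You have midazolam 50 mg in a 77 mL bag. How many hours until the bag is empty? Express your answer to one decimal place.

Concentration = 50 mg ÷ 77 mL = 0.6493506 mg/mL
Rate = 10.7 mg/hr ÷ 0.6493506 mg/mL = 16.478 mL/hr
Duration = 77 mL ÷ 16.478 mL/hr = 4.672897 hr

4.7 hours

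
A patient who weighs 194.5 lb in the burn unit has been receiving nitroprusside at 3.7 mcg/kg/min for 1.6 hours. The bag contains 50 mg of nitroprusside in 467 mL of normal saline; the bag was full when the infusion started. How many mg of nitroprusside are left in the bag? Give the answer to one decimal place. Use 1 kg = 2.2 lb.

18.6 mg

Weight = 194.5 lb ÷ 2.2 lb/kg = 88.40909 kg
Dose = 3.7 mcg/kg/min × 88.40909 kg = 327.1136 mcg/min
327.1136 mcg/min × 60 min/hr = 19626.82 mcg/hr
Concentration = 50 mg ÷ 467 mL = 0.1070664 mg/mL = 107.0664 mcg/mL
Rate = 19626.82 mcg/hr ÷ 107.0664 mcg/mL = 183.3145 mL/hr
Volume infused = 183.3145 mL/hr × 1.6 hr = 293.3032 mL
Volume remaining = 467 − 293.3032 = 173.6968 mL
Drug remaining = 173.6968 mL × 107.0664 mcg/mL = 18597.09 mcg = 18.59709 mg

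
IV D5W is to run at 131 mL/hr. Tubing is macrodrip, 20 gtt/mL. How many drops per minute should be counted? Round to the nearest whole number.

44 gtt/min

131 mL/hr ÷ 60 min/hr = 2.183333 mL/min
2.183333 mL/min × 20 gtt/mL = 43.66667 gtt/min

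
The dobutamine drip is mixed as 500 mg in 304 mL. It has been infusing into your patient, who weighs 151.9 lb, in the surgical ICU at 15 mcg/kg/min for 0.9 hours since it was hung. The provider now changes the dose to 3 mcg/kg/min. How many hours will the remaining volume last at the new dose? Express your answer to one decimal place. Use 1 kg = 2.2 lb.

35.7 hours

Initial rate:
Weight = 151.9 lb ÷ 2.2 lb/kg = 69.04545 kg
Dose = 15 mcg/kg/min × 69.04545 kg = 1035.682 mcg/min
1035.682 mcg/min × 60 min/hr = 62140.91 mcg/hr
Concentration = 500 mg ÷ 304 mL = 1.644737 mg/mL = 1644.737 mcg/mL
Rate = 62140.91 mcg/hr ÷ 1644.737 mcg/mL = 37.78167 mL/hr
Volume infused so far = 37.78167 mL/hr × 0.9 hr = 34.00351 mL
Volume remaining = 304 − 34.00351 = 269.9965 mL
New rate:
Dose = 3 mcg/kg/min × 69.04545 kg = 207.1364 mcg/min
207.1364 mcg/min × 60 min/hr = 12428.18 mcg/hr
Rate = 12428.18 mcg/hr ÷ 1644.737 mcg/mL = 7.556335 mL/hr
Time remaining = 269.9965 mL ÷ 7.556335 mL/hr = 35.73115 hr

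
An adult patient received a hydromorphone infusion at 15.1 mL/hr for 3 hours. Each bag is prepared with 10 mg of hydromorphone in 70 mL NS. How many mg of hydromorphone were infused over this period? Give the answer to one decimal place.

Concentration = 10 mg ÷ 70 mL = 0.1428571 mg/mL
Drug rate = 15.1 mL/hr × 0.1428571 mg/mL = 2.157143 mg/hr
Total = 2.157143 mg/hr × 3 hr = 6.471429 mg

6.5 mg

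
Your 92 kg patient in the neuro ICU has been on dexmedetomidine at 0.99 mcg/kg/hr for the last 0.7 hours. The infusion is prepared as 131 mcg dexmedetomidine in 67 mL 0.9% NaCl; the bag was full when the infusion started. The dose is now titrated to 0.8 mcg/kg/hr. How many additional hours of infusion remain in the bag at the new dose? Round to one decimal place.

0.9 hours

Initial rate:
Dose = 0.99 mcg/kg/hr × 92 kg = 91.08 mcg/hr
Concentration = 131 mcg ÷ 67 mL = 1.955224 mcg/mL
Rate = 91.08 mcg/hr ÷ 1.955224 mcg/mL = 46.5829 mL/hr
Volume infused so far = 46.5829 mL/hr × 0.7 hr = 32.60803 mL
Volume remaining = 67 − 32.60803 = 34.39197 mL
New rate:
Dose = 0.8 mcg/kg/hr × 92 kg = 73.6 mcg/hr
Rate = 73.6 mcg/hr ÷ 1.955224 mcg/mL = 37.64275 mL/hr
Time remaining = 34.39197 mL ÷ 37.64275 mL/hr = 0.9136413 hr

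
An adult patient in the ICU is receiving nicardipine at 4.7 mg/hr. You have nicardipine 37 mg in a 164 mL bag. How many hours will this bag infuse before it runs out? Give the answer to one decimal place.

7.9 hours

Concentration = 37 mg ÷ 164 mL = 0.2256098 mg/mL
Rate = 4.7 mg/hr ÷ 0.2256098 mg/mL = 20.83243 mL/hr
Duration = 164 mL ÷ 20.83243 mL/hr = 7.87234 hr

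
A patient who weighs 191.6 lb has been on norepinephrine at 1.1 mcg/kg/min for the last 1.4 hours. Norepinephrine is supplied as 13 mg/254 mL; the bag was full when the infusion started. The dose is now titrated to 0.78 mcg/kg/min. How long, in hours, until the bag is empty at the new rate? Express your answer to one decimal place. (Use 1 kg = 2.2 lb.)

1.2 hours

Initial rate:
Weight = 191.6 lb ÷ 2.2 lb/kg = 87.09091 kg
Dose = 1.1 mcg/kg/min × 87.09091 kg = 95.8 mcg/min
95.8 mcg/min × 60 min/hr = 5748 mcg/hr
Concentration = 13 mg ÷ 254 mL = 0.0511811 mg/mL = 51.1811 mcg/mL
Rate = 5748 mcg/hr ÷ 51.1811 mcg/mL = 112.3071 mL/hr
Volume infused so far = 112.3071 mL/hr × 1.4 hr = 157.2299 mL
Volume remaining = 254 − 157.2299 = 96.77009 mL
New rate:
Dose = 0.78 mcg/kg/min × 87.09091 kg = 67.93091 mcg/min
67.93091 mcg/min × 60 min/hr = 4075.855 mcg/hr
Rate = 4075.855 mcg/hr ÷ 51.1811 mcg/mL = 79.63593 mL/hr
Time remaining = 96.77009 mL ÷ 79.63593 mL/hr = 1.215156 hr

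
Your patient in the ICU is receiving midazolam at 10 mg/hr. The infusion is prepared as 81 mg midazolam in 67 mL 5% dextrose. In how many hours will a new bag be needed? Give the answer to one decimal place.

Concentration = 81 mg ÷ 67 mL = 1.208955 mg/mL
Rate = 10 mg/hr ÷ 1.208955 mg/mL = 8.271605 mL/hr
Duration = 67 mL ÷ 8.271605 mL/hr = 8.1 hr

8.1 hours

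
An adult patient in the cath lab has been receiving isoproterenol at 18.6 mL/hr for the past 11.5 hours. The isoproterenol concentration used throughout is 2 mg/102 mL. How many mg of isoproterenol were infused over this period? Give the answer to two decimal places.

4.19 mg

Concentration = 2 mg ÷ 102 mL = 0.01960784 mg/mL = 19.60784 mcg/mL
Drug rate = 18.6 mL/hr × 19.60784 mcg/mL = 364.7059 mcg/hr
Total = 364.7059 mcg/hr × 11.5 hr = 4194.118 mcg = 4.194118 mg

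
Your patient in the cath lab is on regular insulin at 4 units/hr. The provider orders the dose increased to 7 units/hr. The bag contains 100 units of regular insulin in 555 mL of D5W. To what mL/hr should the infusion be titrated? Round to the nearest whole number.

39 mL/hr

Concentration = 100 units ÷ 555 mL = 0.1801802 units/mL
Rate = 7 units/hr ÷ 0.1801802 units/mL = 38.85 mL/hr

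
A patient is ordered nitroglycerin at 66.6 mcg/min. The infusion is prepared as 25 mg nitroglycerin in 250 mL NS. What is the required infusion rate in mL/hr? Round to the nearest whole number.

66.6 mcg/min × 60 min/hr = 3996 mcg/hr
Concentration = 25 mg ÷ 250 mL = 0.1 mg/mL = 100 mcg/mL
Rate = 3996 mcg/hr ÷ 100 mcg/mL = 39.96 mL/hr

40 mL/hr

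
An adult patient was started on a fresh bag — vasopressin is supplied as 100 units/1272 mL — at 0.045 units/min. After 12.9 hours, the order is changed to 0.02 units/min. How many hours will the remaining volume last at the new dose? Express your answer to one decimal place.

Initial rate:
0.045 units/min × 60 min/hr = 2.7 units/hr
Concentration = 100 units ÷ 1272 mL = 0.07861635 units/mL
Rate = 2.7 units/hr ÷ 0.07861635 units/mL = 34.344 mL/hr
Volume infused so far = 34.344 mL/hr × 12.9 hr = 443.0376 mL
Volume remaining = 1272 − 443.0376 = 828.9624 mL
New rate:
0.02 units/min × 60 min/hr = 1.2 units/hr
Rate = 1.2 units/hr ÷ 0.07861635 units/mL = 15.264 mL/hr
Time remaining = 828.9624 mL ÷ 15.264 mL/hr = 54.30833 hr

54.3 hours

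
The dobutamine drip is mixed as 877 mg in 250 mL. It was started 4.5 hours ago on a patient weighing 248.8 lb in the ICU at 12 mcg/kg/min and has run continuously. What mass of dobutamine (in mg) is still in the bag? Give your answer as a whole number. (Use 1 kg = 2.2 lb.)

511 mg

Weight = 248.8 lb ÷ 2.2 lb/kg = 113.0909 kg
Dose = 12 mcg/kg/min × 113.0909 kg = 1357.091 mcg/min
1357.091 mcg/min × 60 min/hr = 81425.45 mcg/hr
Concentration = 877 mg ÷ 250 mL = 3.508 mg/mL = 3508 mcg/mL
Rate = 81425.45 mcg/hr ÷ 3508 mcg/mL = 23.21136 mL/hr
Volume infused = 23.21136 mL/hr × 4.5 hr = 104.4511 mL
Volume remaining = 250 − 104.4511 = 145.5489 mL
Drug remaining = 145.5489 mL × 3508 mcg/mL = 510585.5 mcg = 510.5855 mg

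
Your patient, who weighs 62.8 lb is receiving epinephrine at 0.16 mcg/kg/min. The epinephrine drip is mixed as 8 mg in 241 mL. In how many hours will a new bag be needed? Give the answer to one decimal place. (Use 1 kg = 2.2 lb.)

Weight = 62.8 lb ÷ 2.2 lb/kg = 28.54545 kg
Dose = 0.16 mcg/kg/min × 28.54545 kg = 4.567273 mcg/min
4.567273 mcg/min × 60 min/hr = 274.0364 mcg/hr
Concentration = 8 mg ÷ 241 mL = 0.03319502 mg/mL = 33.19502 mcg/mL
Rate = 274.0364 mcg/hr ÷ 33.19502 mcg/mL = 8.255345 mL/hr
Duration = 241 mL ÷ 8.255345 mL/hr = 29.19321 hr

29.2 hours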